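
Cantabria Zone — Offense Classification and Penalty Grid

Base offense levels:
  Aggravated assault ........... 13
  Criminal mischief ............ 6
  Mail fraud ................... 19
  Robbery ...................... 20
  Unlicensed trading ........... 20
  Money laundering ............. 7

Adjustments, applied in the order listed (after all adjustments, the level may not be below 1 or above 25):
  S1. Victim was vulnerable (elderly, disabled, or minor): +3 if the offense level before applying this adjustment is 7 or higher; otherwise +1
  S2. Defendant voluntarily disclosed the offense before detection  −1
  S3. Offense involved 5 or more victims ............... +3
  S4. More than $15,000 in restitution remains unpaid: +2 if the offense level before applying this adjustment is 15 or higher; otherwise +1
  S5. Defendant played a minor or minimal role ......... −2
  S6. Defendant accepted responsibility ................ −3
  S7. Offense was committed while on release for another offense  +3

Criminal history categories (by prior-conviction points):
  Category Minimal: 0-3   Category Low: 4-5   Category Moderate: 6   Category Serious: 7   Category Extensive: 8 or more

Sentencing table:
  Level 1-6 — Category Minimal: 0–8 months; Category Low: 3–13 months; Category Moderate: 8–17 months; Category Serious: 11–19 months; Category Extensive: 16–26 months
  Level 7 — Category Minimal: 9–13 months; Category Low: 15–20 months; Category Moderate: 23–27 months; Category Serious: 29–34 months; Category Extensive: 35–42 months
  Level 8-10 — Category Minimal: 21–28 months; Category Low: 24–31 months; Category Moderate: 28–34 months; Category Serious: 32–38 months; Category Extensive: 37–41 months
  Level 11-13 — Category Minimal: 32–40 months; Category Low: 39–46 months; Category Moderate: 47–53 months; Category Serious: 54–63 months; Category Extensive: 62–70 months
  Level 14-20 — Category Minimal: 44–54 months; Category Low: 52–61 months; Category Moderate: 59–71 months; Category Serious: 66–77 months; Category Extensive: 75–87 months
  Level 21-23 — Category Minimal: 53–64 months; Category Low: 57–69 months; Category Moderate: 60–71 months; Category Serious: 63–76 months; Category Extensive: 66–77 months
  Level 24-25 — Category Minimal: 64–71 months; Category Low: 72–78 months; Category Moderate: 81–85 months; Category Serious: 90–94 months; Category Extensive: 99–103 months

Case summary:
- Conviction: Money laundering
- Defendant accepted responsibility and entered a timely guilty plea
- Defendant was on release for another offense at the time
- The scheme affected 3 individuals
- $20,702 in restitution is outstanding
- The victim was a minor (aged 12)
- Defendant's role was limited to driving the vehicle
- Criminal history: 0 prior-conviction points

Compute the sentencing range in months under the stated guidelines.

21-28 months

Base offense level for money laundering: 7.
S1 applies (level before this adjustment is 7 ≥ 7, so +3): 7 + 3 = 10.
S2 does not apply.
S3 does not apply.
S4 applies (level before this adjustment is 10 < 15, so +1): 10 + 1 = 11.
S5 applies: 11 − 2 = 9.
S6 applies: 9 − 3 = 6.
S7 applies: 6 + 3 = 9.
Final offense level: 9.
Criminal history: 0 prior points → Category Minimal (0-3).
Level 9 falls in the 8-10 band.
Grid: Level 8-10 × Category Minimal = 21-28 months.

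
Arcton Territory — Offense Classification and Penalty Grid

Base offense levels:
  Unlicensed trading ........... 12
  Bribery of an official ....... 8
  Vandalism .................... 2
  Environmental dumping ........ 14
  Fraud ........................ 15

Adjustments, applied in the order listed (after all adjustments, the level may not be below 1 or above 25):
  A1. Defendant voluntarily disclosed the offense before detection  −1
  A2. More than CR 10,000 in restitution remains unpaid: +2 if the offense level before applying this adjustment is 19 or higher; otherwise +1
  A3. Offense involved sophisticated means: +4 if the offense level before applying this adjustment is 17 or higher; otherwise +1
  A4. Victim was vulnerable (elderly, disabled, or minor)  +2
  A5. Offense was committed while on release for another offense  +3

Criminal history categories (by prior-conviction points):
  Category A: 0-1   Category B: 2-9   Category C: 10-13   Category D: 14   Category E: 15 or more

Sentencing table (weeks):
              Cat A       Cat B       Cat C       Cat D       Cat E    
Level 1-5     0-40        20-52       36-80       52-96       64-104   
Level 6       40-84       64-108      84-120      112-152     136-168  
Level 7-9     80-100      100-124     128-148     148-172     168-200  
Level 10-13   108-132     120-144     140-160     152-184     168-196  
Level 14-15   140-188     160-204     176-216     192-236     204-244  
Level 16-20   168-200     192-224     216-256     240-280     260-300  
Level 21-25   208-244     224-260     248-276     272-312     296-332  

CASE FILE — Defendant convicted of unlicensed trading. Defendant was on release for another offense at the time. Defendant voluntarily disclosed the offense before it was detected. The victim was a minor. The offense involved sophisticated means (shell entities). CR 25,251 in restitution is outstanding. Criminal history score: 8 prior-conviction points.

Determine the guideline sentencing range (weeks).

Base offense level for unlicensed trading: 12.
A1 applies: 12 − 1 = 11.
A2 applies (level before this adjustment is 11 < 19, so +1): 11 + 1 = 12.
A3 applies (level before this adjustment is 12 < 17, so +1): 12 + 1 = 13.
A4 applies: 13 + 2 = 15.
A5 applies: 15 + 3 = 18.
Final offense level: 18.
Criminal history: 8 prior points → Category B (2-9).
Level 18 falls in the 16-20 band.
Grid: Level 16-20 × Category B = 192-224 weeks.

192-224 weeks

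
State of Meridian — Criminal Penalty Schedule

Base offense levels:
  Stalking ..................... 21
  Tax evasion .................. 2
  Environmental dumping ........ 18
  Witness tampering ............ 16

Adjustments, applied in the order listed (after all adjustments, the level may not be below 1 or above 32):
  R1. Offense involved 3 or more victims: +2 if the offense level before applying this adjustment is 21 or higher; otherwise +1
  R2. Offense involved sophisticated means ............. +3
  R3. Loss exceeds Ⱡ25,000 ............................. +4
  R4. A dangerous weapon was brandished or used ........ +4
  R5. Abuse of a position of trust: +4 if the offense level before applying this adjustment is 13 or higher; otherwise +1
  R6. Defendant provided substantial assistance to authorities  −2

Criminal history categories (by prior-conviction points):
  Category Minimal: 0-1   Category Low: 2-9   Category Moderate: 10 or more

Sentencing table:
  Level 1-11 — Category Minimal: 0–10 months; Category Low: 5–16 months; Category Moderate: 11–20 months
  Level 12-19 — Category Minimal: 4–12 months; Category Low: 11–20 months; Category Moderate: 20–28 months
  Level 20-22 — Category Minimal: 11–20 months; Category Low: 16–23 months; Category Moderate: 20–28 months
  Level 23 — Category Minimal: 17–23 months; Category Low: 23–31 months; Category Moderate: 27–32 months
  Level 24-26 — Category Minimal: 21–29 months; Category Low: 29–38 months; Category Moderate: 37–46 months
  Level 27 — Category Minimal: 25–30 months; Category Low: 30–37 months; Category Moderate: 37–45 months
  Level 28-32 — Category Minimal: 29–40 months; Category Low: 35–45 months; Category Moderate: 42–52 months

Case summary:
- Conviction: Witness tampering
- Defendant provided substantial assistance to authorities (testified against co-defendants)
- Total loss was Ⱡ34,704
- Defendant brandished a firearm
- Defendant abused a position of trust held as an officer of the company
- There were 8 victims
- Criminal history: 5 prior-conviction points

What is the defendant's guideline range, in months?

30-37 months

Base offense level for witness tampering: 16.
R1 applies (level before this adjustment is 16 < 21, so +1): 16 + 1 = 17.
R3 applies: 17 + 4 = 21.
R4 applies: 21 + 4 = 25.
R5 applies (level before this adjustment is 25 ≥ 13, so +4): 25 + 4 = 29.
R6 applies: 29 − 2 = 27.
Final offense level: 27.
Criminal history: 5 prior points → Category Low (2-9).
Level 27 falls in the 27 band.
Grid: Level 27 × Category Low = 30-37 months.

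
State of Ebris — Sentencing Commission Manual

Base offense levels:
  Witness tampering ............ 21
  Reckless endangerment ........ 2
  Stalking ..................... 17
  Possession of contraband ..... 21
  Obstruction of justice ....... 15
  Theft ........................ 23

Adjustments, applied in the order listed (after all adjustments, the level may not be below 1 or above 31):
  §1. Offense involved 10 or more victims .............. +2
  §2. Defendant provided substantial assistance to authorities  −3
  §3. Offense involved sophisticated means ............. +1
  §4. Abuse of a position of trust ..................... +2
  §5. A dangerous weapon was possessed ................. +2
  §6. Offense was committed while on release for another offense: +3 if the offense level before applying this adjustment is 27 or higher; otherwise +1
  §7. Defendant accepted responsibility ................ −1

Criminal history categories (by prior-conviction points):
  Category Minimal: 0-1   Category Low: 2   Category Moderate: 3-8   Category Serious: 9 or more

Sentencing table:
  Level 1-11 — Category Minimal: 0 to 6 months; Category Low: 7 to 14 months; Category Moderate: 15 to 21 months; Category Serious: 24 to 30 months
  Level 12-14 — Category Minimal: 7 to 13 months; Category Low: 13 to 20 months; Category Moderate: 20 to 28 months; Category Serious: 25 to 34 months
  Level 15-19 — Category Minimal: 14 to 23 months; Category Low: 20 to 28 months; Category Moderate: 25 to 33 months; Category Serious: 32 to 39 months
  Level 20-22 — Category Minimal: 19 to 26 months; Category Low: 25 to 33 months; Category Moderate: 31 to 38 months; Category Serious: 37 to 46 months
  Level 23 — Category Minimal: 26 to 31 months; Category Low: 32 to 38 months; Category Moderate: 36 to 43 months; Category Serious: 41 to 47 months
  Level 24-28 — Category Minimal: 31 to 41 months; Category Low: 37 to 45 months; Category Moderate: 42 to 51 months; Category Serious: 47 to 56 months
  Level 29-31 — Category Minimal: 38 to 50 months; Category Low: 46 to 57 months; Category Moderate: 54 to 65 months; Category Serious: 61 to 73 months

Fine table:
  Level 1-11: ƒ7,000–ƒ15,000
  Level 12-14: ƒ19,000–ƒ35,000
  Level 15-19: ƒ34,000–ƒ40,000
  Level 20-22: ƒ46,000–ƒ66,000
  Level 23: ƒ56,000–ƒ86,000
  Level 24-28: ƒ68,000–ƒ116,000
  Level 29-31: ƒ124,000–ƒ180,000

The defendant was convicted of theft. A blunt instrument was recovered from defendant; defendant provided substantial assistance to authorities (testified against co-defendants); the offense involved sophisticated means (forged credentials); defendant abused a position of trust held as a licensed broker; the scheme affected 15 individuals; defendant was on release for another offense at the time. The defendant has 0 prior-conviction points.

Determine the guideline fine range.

Base offense level for theft: 23.
§1 applies: 23 + 2 = 25.
§2 applies: 25 − 3 = 22.
§3 applies: 22 + 1 = 23.
§4 applies: 23 + 2 = 25.
§5 applies: 25 + 2 = 27.
§6 applies (level before this adjustment is 27 ≥ 27, so +3): 27 + 3 = 30.
Final offense level: 30.
Level 30 falls in the 29-31 band.
Fine table: Level 29-31 → ƒ124,000–ƒ180,000.

ƒ124,000–ƒ180,000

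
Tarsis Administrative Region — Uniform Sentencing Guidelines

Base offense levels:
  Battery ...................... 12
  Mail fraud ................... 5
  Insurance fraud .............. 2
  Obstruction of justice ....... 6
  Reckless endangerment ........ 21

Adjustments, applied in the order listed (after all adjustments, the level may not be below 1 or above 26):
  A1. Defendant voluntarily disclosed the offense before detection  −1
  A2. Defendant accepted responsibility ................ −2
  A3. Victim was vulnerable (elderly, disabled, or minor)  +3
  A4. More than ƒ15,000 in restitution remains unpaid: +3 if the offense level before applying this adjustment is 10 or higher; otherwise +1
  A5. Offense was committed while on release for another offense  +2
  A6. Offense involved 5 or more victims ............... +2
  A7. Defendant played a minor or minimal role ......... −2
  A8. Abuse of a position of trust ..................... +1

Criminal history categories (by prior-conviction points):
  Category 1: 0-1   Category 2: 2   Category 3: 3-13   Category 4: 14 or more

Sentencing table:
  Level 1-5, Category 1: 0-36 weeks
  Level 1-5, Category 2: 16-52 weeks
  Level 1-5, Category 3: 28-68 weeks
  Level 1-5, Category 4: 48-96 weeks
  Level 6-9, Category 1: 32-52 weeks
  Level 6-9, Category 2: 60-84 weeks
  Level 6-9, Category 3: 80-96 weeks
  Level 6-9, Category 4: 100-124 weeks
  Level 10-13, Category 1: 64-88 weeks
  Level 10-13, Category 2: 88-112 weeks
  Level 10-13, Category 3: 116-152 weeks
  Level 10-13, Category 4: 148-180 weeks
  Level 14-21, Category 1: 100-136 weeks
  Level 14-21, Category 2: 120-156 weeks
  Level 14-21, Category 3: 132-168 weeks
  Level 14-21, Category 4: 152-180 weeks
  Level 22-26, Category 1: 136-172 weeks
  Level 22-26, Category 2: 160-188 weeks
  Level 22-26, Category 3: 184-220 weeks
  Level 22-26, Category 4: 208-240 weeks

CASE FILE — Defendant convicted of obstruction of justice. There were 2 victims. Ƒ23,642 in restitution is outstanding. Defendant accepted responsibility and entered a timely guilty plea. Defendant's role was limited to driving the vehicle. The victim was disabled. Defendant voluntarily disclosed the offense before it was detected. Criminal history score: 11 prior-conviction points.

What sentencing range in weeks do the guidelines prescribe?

28-68 weeks

Base offense level for obstruction of justice: 6.
A1 applies: 6 − 1 = 5.
A2 applies: 5 − 2 = 3.
A3 applies: 3 + 3 = 6.
A4 applies (level before this adjustment is 6 < 10, so +1): 6 + 1 = 7.
A6 does not apply.
A7 applies: 7 − 2 = 5.
Final offense level: 5.
Criminal history: 11 prior points → Category 3 (3-13).
Level 5 falls in the 1-5 band.
Grid: Level 1-5 × Category 3 = 28-68 weeks.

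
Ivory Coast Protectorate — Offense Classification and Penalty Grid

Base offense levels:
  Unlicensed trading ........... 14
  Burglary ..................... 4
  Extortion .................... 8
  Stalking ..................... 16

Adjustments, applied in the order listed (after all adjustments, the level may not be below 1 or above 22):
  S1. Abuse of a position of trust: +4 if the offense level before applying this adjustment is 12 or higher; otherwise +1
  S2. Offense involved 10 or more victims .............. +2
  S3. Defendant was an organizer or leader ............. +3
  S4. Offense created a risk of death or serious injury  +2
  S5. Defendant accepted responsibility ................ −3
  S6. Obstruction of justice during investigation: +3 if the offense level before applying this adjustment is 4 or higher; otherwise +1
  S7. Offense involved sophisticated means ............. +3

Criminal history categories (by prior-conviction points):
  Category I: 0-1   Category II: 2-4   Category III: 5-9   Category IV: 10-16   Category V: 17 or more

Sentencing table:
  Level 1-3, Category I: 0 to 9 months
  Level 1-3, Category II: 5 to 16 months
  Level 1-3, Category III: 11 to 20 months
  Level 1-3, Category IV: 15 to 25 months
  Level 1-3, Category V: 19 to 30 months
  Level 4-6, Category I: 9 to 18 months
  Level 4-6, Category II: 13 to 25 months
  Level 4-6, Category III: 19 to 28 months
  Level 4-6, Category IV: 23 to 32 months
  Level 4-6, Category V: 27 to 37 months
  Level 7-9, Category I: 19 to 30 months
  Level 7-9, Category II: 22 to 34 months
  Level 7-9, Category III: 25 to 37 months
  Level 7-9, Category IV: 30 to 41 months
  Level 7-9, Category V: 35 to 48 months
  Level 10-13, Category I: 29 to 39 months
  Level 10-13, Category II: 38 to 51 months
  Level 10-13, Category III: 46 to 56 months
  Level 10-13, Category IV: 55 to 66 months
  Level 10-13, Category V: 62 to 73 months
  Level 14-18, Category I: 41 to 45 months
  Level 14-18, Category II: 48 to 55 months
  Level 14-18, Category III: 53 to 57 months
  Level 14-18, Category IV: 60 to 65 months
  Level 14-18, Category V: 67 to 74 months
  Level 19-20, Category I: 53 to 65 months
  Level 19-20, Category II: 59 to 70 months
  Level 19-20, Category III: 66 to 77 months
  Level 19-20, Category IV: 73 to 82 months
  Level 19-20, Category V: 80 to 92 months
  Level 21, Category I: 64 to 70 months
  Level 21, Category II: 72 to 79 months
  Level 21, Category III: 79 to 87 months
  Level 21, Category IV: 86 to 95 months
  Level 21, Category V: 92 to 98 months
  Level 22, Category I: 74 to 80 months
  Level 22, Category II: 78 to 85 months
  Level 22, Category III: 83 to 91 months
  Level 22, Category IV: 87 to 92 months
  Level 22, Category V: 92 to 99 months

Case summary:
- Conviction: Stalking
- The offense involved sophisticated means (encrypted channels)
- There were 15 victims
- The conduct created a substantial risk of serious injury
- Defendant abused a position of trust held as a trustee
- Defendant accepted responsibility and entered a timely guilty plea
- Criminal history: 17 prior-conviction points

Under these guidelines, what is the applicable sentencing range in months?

Base offense level for stalking: 16.
S1 applies (level before this adjustment is 16 ≥ 12, so +4): 16 + 4 = 20.
S2 applies: 20 + 2 = 22.
S4 applies: 22 + 2 = 24.
S5 applies: 24 − 3 = 21.
S7 applies: 21 + 3 = 24.
Level 24 exceeds the maximum of 22; capped at 22.
Final offense level: 22.
Criminal history: 17 prior points → Category V (17+).
Level 22 falls in the 22 band.
Grid: Level 22 × Category V = 92-99 months.

92-99 months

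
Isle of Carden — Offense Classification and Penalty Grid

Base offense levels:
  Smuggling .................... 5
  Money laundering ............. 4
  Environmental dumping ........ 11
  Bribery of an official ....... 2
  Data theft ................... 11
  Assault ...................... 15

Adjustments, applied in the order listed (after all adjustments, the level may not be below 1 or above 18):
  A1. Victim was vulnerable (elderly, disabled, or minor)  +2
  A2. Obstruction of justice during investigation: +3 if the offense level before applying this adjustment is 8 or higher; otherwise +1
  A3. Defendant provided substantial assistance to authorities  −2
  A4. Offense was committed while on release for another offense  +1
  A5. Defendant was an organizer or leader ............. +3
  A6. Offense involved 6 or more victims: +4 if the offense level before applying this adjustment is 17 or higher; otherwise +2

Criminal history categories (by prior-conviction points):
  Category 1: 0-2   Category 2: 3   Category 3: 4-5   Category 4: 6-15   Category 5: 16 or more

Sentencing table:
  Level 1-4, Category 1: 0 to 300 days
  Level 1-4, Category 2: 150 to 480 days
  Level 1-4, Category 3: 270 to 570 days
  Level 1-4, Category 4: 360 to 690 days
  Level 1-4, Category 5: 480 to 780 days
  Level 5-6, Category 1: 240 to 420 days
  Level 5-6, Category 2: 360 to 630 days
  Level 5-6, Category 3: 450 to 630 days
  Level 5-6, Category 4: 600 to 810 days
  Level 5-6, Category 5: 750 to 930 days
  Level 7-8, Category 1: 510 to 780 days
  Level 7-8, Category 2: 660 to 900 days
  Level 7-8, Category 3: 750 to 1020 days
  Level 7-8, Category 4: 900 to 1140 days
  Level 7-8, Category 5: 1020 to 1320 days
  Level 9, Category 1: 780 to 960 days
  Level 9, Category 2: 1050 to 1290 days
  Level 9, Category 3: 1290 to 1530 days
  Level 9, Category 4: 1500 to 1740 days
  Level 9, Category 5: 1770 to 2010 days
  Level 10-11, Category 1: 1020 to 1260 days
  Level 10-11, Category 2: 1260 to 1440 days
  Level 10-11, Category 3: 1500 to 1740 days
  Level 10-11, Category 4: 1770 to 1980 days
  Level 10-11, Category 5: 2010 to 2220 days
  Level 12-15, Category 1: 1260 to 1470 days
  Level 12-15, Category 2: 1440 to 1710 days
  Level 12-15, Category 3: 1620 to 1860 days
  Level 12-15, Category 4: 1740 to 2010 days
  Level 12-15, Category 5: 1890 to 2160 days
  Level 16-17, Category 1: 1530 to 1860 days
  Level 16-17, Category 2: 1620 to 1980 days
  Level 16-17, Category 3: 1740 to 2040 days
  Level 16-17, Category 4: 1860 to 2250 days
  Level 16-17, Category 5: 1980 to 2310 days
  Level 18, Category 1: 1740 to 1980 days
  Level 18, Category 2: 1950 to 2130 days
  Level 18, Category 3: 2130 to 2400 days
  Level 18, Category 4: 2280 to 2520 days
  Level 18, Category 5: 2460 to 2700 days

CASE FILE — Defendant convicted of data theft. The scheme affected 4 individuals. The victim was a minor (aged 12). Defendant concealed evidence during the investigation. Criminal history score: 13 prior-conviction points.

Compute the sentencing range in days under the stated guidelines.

Base offense level for data theft: 11.
A1 applies: 11 + 2 = 13.
A2 applies (level before this adjustment is 13 ≥ 8, so +3): 13 + 3 = 16.
A6 does not apply.
Final offense level: 16.
Criminal history: 13 prior points → Category 4 (6-15).
Level 16 falls in the 16-17 band.
Grid: Level 16-17 × Category 4 = 1860-2250 days.

1860-2250 days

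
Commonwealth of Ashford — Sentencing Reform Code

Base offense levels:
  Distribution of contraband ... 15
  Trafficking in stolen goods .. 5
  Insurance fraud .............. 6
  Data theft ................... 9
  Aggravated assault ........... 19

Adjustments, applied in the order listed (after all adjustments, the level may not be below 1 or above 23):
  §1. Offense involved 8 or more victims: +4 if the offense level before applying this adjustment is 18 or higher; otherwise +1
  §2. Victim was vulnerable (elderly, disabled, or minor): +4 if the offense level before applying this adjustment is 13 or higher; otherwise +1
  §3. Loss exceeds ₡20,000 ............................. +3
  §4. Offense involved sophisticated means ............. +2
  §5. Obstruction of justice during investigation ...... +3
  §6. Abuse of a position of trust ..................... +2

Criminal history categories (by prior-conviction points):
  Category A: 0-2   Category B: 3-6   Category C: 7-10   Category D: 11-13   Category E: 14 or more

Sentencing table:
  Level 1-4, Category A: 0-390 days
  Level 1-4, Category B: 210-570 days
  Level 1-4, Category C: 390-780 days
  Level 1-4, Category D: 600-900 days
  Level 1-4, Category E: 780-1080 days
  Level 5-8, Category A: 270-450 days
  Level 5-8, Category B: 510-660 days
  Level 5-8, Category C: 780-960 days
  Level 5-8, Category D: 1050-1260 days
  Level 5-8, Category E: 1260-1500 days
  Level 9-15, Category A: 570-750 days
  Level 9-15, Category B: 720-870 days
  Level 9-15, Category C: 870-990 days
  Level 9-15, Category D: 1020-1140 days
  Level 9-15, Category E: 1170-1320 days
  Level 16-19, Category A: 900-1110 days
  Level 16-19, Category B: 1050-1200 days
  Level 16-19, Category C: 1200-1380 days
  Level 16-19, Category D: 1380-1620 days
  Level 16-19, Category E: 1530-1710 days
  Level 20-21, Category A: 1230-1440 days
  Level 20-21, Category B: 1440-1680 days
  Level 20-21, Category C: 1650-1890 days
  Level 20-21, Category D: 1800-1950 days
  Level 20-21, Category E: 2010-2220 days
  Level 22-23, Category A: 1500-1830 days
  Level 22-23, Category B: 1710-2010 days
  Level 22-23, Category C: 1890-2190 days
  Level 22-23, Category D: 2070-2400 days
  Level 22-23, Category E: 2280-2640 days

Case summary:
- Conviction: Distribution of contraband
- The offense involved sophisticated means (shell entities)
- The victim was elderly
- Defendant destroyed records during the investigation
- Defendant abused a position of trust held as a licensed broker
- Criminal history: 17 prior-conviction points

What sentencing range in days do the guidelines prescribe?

Base offense level for distribution of contraband: 15.
§1 does not apply.
§2 applies (level before this adjustment is 15 ≥ 13, so +4): 15 + 4 = 19.
§4 applies: 19 + 2 = 21.
§5 applies: 21 + 3 = 24.
§6 applies: 24 + 2 = 26.
Level 26 exceeds the maximum of 23; capped at 23.
Final offense level: 23.
Criminal history: 17 prior points → Category E (14+).
Level 23 falls in the 22-23 band.
Grid: Level 22-23 × Category E = 2280-2640 days.

2280-2640 days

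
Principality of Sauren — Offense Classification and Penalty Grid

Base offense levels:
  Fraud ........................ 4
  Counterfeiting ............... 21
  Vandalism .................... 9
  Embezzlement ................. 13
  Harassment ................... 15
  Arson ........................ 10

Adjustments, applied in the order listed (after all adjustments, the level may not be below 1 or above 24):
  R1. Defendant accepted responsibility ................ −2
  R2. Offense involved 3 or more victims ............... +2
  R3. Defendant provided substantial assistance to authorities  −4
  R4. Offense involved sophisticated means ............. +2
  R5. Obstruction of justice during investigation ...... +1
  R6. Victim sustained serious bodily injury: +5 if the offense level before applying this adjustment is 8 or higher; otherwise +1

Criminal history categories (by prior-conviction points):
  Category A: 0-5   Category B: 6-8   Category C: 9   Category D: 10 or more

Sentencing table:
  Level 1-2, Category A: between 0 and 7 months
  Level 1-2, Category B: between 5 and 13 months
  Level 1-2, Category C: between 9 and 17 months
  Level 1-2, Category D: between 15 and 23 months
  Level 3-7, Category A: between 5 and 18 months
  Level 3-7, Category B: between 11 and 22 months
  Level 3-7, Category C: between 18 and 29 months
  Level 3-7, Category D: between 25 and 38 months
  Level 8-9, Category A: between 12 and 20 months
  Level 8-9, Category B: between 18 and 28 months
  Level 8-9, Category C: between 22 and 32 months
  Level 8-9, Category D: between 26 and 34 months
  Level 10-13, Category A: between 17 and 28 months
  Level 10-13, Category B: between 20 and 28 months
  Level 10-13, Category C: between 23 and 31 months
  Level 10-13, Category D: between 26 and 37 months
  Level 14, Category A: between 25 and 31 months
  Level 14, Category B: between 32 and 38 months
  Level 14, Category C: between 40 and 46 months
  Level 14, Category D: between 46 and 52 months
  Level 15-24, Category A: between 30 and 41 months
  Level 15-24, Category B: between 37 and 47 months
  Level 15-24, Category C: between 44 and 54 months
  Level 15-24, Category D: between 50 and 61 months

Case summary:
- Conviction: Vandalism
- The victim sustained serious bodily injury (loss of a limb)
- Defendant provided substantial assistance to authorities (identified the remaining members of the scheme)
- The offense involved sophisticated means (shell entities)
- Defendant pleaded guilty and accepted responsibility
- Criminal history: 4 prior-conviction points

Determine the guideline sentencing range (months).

Base offense level for vandalism: 9.
R1 applies: 9 − 2 = 7.
R2 does not apply.
R3 applies: 7 − 4 = 3.
R4 applies: 3 + 2 = 5.
R5 does not apply.
R6 applies (level before this adjustment is 5 < 8, so +1): 5 + 1 = 6.
Final offense level: 6.
Criminal history: 4 prior points → Category A (0-5).
Level 6 falls in the 3-7 band.
Grid: Level 3-7 × Category A = 5-18 months.

5-18 months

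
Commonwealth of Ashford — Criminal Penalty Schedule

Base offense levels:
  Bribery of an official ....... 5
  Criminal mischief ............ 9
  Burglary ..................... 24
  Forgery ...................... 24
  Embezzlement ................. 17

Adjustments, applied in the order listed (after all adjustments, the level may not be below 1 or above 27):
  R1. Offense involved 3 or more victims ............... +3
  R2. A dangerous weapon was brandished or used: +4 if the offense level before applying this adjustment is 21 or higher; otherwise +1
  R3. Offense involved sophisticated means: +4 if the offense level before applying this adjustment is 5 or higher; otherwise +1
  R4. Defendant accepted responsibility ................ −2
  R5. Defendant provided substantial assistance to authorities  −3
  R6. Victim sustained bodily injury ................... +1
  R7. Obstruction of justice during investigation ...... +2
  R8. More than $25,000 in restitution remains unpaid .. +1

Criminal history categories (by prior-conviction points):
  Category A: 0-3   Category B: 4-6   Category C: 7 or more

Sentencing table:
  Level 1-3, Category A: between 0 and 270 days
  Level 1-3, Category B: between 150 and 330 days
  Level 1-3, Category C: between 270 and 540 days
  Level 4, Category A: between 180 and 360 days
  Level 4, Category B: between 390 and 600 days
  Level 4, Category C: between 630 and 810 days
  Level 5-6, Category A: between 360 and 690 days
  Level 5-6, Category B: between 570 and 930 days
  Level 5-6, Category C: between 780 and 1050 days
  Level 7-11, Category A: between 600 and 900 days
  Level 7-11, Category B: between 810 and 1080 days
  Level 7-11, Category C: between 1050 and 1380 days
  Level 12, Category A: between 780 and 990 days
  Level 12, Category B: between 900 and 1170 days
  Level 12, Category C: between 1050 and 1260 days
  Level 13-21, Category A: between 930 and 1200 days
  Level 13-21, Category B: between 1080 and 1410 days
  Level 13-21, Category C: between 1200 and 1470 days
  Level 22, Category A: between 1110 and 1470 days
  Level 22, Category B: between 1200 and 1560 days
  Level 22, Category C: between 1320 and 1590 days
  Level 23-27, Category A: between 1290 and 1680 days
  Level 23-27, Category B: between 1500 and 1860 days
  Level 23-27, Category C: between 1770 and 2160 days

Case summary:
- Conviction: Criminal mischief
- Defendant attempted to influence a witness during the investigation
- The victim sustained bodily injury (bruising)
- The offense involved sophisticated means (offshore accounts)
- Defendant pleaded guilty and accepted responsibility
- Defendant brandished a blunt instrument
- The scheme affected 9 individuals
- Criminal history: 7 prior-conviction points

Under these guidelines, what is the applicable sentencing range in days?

1200-1470 days

Base offense level for criminal mischief: 9.
R1 applies: 9 + 3 = 12.
R2 applies (level before this adjustment is 12 < 21, so +1): 12 + 1 = 13.
R3 applies (level before this adjustment is 13 ≥ 5, so +4): 13 + 4 = 17.
R4 applies: 17 − 2 = 15.
R5 does not apply.
R6 applies: 15 + 1 = 16.
R7 applies: 16 + 2 = 18.
Final offense level: 18.
Criminal history: 7 prior points → Category C (7+).
Level 18 falls in the 13-21 band.
Grid: Level 13-21 × Category C = 1200-1470 days.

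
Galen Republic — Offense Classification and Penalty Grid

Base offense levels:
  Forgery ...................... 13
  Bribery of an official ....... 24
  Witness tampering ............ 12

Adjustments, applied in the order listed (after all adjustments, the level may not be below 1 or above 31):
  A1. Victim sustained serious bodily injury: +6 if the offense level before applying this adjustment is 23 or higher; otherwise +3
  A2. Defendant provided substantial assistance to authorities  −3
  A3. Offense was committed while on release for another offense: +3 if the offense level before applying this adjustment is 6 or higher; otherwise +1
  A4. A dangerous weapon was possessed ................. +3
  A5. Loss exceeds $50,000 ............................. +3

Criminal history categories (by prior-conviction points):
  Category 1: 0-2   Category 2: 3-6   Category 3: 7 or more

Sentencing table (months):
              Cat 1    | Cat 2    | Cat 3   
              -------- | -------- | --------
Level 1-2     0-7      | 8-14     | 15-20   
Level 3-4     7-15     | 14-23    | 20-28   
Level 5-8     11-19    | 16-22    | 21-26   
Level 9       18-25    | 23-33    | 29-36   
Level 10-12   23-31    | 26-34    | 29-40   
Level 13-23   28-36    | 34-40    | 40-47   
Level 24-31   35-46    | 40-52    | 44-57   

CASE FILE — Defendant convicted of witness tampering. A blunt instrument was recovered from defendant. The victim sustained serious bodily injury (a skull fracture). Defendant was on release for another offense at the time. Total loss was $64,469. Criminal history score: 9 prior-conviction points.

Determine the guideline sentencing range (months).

Base offense level for witness tampering: 12.
A1 applies (level before this adjustment is 12 < 23, so +3): 12 + 3 = 15.
A3 applies (level before this adjustment is 15 ≥ 6, so +3): 15 + 3 = 18.
A4 applies: 18 + 3 = 21.
A5 applies: 21 + 3 = 24.
Final offense level: 24.
Criminal history: 9 prior points → Category 3 (7+).
Level 24 falls in the 24-31 band.
Grid: Level 24-31 × Category 3 = 44-57 months.

44-57 months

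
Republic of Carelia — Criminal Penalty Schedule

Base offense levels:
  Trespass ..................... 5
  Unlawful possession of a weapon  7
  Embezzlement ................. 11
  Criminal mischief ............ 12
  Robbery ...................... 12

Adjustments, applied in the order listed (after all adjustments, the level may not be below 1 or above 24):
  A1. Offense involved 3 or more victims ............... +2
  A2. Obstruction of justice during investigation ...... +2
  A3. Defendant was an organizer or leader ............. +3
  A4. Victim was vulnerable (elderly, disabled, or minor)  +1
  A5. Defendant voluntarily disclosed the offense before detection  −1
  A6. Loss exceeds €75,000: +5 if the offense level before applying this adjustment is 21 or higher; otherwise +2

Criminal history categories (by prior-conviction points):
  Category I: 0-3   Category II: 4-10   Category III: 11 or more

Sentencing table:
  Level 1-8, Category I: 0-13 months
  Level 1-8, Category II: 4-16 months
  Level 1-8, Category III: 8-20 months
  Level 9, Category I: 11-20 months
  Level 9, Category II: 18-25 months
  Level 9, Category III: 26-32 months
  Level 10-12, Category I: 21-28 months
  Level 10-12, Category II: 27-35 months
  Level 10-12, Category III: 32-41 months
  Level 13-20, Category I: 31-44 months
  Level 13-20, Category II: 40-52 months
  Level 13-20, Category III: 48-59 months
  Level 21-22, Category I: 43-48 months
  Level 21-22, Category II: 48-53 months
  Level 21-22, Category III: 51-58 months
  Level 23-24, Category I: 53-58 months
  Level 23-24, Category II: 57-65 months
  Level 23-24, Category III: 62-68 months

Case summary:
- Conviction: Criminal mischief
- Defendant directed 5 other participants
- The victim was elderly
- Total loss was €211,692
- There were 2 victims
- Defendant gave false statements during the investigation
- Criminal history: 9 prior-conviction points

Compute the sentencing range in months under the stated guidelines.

Base offense level for criminal mischief: 12.
A1 does not apply.
A2 applies: 12 + 2 = 14.
A3 applies: 14 + 3 = 17.
A4 applies: 17 + 1 = 18.
A5 does not apply.
A6 applies (level before this adjustment is 18 < 21, so +2): 18 + 2 = 20.
Final offense level: 20.
Criminal history: 9 prior points → Category II (4-10).
Level 20 falls in the 13-20 band.
Grid: Level 13-20 × Category II = 40-52 months.

40-52 months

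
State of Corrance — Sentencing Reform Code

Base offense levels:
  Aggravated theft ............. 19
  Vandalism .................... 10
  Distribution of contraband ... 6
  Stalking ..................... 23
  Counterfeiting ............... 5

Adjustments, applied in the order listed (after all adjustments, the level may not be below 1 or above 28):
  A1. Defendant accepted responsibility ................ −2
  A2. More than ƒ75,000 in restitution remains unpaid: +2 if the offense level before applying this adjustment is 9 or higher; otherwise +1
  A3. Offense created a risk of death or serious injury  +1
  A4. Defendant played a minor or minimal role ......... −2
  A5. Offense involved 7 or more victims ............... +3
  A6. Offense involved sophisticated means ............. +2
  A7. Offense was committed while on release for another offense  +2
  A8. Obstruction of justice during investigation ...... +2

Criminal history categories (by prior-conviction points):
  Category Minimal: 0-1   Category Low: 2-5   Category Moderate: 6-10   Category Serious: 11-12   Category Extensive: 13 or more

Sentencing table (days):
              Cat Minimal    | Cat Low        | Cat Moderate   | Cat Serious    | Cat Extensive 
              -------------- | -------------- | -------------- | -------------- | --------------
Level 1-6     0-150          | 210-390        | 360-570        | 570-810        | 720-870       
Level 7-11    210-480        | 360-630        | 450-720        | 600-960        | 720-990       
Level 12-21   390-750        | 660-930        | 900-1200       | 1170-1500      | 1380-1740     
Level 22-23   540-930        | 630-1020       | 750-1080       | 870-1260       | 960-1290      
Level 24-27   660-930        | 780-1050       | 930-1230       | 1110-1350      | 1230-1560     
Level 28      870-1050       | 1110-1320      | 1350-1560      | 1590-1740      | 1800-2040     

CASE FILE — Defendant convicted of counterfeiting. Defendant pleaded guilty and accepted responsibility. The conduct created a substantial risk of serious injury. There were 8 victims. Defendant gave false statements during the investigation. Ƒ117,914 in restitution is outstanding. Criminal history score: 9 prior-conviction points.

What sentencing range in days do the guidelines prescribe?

450-720 days

Base offense level for counterfeiting: 5.
A1 applies: 5 − 2 = 3.
A2 applies (level before this adjustment is 3 < 9, so +1): 3 + 1 = 4.
A3 applies: 4 + 1 = 5.
A5 applies: 5 + 3 = 8.
A7 does not apply.
A8 applies: 8 + 2 = 10.
Final offense level: 10.
Criminal history: 9 prior points → Category Moderate (6-10).
Level 10 falls in the 7-11 band.
Grid: Level 7-11 × Category Moderate = 450-720 days.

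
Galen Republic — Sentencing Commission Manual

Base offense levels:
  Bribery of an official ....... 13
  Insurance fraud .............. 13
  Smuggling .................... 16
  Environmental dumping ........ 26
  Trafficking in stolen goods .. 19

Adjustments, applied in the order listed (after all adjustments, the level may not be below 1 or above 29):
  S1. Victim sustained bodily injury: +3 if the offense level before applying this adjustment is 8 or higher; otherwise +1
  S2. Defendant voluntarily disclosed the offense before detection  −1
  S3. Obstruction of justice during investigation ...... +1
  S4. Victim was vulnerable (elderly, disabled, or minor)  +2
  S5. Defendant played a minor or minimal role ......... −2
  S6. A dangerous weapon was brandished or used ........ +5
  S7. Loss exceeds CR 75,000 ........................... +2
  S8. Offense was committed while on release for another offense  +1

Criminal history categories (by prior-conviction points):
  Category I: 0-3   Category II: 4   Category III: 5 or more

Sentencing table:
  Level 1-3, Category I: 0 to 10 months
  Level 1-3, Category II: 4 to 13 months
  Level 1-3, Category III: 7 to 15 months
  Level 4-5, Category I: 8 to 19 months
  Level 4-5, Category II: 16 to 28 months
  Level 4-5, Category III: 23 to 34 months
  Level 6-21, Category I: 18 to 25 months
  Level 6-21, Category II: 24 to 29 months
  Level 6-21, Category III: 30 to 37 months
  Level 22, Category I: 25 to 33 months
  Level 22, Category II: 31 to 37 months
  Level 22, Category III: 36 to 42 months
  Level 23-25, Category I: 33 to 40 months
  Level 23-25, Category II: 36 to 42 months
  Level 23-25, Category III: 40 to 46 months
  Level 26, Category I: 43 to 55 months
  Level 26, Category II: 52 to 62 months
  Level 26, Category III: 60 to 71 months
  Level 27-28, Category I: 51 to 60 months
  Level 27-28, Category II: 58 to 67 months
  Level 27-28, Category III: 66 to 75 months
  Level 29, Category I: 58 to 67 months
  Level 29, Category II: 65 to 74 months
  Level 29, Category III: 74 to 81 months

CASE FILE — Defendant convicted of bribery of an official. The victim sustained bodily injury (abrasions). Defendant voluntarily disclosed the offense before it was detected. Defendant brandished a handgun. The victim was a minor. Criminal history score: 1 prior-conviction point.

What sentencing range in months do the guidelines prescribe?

25-33 months

Base offense level for bribery of an official: 13.
S1 applies (level before this adjustment is 13 ≥ 8, so +3): 13 + 3 = 16.
S2 applies: 16 − 1 = 15.
S4 applies: 15 + 2 = 17.
S6 applies: 17 + 5 = 22.
S7 does not apply.
Final offense level: 22.
Criminal history: 1 prior point → Category I (0-3).
Level 22 falls in the 22 band.
Grid: Level 22 × Category I = 25-33 months.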